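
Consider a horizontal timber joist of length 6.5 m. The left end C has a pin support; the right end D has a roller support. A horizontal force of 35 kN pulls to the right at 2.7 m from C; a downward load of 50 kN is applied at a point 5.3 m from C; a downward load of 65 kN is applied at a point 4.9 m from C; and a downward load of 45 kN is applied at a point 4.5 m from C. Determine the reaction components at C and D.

C_x = -35.00 kN, C_y = 39.08 kN, D_y = 120.9 kN

ΣM about C: D_y·6.5 − 50·5.3 − 65·4.9 − 45·4.5 = 0 → D_y = 786/6.5 = 120.923 ≈ 120.9 kN.
ΣF_y = 0: C_y + 120.923 − 50 − 65 − 45 = 0 → C_y = 39.08 kN.
ΣF_x = 0: C_x + 35 = 0 → C_x = -35.00 kN.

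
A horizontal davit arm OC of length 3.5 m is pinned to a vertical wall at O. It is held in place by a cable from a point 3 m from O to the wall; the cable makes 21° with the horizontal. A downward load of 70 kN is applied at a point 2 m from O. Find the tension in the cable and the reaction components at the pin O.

ΣM about O: T·sin21°·3 − 70·2 = 0 → T = 140/(3·0.358368) = 130.22 ≈ 130.2 kN.
ΣF_x = 0: O_x − T·cos21° = 0 → O_x = 130.22 × 0.93358 = 121.6 kN.
ΣF_y = 0: O_y + T·sin21° − 70 = 0 → O_y = 70 − 130.22 × 0.358368 = 23.33 kN.

T = 130.2 kN, O_x = 121.6 kN, O_y = 23.33 kN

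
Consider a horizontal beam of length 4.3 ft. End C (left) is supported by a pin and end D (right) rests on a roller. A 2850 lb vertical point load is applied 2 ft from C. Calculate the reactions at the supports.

C_x = 0, C_y = 1524 lb, D_y = 1326 lb

ΣM about C: D_y·4.3 − 2850·2 = 0 → D_y = 5700/4.3 = 1325.58 ≈ 1326 lb.
ΣF_y = 0: C_y + 1325.58 − 2850 = 0 → C_y = 1524 lb.
ΣF_x = 0: no horizontal applied forces, so C_x = 0.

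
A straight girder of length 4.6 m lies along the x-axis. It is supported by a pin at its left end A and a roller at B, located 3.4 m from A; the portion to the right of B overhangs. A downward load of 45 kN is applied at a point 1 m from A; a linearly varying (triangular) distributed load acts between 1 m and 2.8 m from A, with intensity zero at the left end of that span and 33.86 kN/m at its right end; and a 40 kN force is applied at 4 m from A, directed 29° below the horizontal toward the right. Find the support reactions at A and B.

A_x = -34.98 kN, A_y = 39.10 kN, B_y = 55.77 kN

Resultant of the triangular load: ½ × 33.86 × 1.8 = 30.474 kN, acting at 2.2 m from A (one-third of the span from the peak).
Taking moments about A: B_y·3.4 − 45·1 − (½·33.86·1.8)·2.2 − 40·sin29°·4 = 0 → B_y = 189.612/3.4 = 55.7682 ≈ 55.77 kN.
ΣF_y = 0: A_y + 55.7682 − 45 − ½·33.86·1.8 − 40·sin29° = 0 → A_y = 39.10 kN.
ΣF_x = 0: A_x + 40·cos29° = 0 → A_x = -34.98 kN.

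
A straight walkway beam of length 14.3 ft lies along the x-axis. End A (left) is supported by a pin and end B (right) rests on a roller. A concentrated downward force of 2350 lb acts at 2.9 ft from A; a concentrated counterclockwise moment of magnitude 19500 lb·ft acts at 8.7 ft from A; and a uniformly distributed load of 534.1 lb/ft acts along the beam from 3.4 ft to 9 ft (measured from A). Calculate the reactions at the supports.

Resultant of the distributed load: 534.1 × 5.6 = 2990.96 lb at 6.2 ft from A.
Moments about A: B_y·14.3 − 2350·2.9 + 19500 − (534.1·5.6)·6.2 = 0 → B_y = 5858.952/14.3 = 409.717 ≈ 409.7 lb.
ΣF_y = 0: A_y + 409.717 − 2350 − 534.1·5.6 = 0 → A_y = 4931 lb.
ΣF_x = 0: no horizontal applied forces, so A_x = 0.

A_x = 0, A_y = 4931 lb, B_y = 409.7 lb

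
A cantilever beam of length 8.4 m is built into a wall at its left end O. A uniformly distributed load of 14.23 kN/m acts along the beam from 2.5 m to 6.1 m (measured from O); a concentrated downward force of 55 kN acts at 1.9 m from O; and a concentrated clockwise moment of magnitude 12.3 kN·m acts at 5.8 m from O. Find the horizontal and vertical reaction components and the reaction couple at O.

O_x = 0, O_y = 106.2 kN, M_O = 337.1 kN·m

Resultant of the distributed load: 14.23 × 3.6 = 51.228 kN at 4.3 m from O.
ΣF_x = 0: O_x = 0.
ΣF_y = 0: O_y − 14.23·3.6 − 55 = 0 → O_y = 106.2 kN.
ΣM about O: M_O − (14.23·3.6)·4.3 − 55·1.9 − 12.3 = 0 → M_O = 337.1 kN·m.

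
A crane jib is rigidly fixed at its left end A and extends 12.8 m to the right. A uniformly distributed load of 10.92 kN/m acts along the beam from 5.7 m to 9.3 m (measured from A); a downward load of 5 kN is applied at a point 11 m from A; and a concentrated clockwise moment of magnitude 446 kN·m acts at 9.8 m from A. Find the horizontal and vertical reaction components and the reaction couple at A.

A_x = 0, A_y = 44.31 kN, M_A = 795.8 kN·m

Resultant of the distributed load: 10.92 × 3.6 = 39.312 kN at 7.5 m from A.
ΣF_x = 0: A_x = 0.
ΣF_y = 0: A_y − 10.92·3.6 − 5 = 0 → A_y = 44.31 kN.
ΣM about A: M_A − (10.92·3.6)·7.5 − 5·11 − 446 = 0 → M_A = 795.8 kN·m.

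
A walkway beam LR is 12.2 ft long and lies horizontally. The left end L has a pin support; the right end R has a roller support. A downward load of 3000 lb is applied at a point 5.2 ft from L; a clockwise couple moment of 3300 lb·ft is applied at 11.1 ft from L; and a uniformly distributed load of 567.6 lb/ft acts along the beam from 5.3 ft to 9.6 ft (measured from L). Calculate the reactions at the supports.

L_x = 0, L_y = 2401 lb, R_y = 3040 lb

Resultant of the distributed load: 567.6 × 4.3 = 2440.68 lb at 7.45 ft from L.
Taking moments about L: R_y·12.2 − 3000·5.2 − 3300 − (567.6·4.3)·7.45 = 0 → R_y = 37083.066/12.2 = 3039.6 ≈ 3040 lb.
ΣF_y = 0: L_y + 3039.6 − 3000 − 567.6·4.3 = 0 → L_y = 2401 lb.
ΣF_x = 0: no horizontal applied forces, so L_x = 0.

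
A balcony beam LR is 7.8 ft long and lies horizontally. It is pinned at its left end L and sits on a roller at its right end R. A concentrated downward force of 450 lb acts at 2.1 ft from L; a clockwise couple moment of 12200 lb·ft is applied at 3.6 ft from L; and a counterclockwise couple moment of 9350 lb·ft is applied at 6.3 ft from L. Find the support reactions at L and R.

Taking moments about L: R_y·7.8 − 450·2.1 − 12200 + 9350 = 0 → R_y = 3795/7.8 = 486.538 ≈ 486.5 lb.
ΣF_y = 0: L_y + 486.538 − 450 = 0 → L_y = -36.54 lb.
ΣF_x = 0: no horizontal applied forces, so L_x = 0.

L_x = 0, L_y = -36.54 lb, R_y = 486.5 lb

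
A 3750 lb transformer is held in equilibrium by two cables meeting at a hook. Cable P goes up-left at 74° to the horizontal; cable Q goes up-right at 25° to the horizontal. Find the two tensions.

ΣF_x = 0: −T_P·cos74° + T_Q·cos25° = 0 → T_Q = 0.304132·T_P.
ΣF_y = 0: T_P·sin74° + T_Q·sin25° = 3750.
Substitute: T_P·(0.961262 + 0.304132·0.422618) = 3750 → T_P = 3441.02 ≈ 3441 lb.
Then T_Q = 0.304132 × 3441.02 = 1047 lb.

T_P = 3441 lb, T_Q = 1047 lb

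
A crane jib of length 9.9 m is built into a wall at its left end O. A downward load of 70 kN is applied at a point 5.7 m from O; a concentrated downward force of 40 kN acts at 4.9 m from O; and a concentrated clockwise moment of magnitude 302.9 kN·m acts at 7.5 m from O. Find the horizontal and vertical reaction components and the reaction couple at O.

ΣF_x = 0: O_x = 0.
ΣF_y = 0: O_y − 70 − 40 = 0 → O_y = 110.0 kN.
ΣM about O: M_O − 70·5.7 − 40·4.9 − 302.9 = 0 → M_O = 897.9 kN·m.

O_x = 0, O_y = 110.0 kN, M_O = 897.9 kN·m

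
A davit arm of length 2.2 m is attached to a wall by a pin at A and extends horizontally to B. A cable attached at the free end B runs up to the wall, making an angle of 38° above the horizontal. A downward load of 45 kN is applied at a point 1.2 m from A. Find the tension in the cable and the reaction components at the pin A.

T = 39.87 kN, A_x = 31.42 kN, A_y = 20.45 kN

ΣM about A: T·sin38°·2.2 − 45·1.2 = 0 → T = 54/(2.2·0.615661) = 39.8685 ≈ 39.87 kN.
ΣF_x = 0: A_x − T·cos38° = 0 → A_x = 39.8685 × 0.788011 = 31.42 kN.
ΣF_y = 0: A_y + T·sin38° − 45 = 0 → A_y = 45 − 39.8685 × 0.615661 = 20.45 kN.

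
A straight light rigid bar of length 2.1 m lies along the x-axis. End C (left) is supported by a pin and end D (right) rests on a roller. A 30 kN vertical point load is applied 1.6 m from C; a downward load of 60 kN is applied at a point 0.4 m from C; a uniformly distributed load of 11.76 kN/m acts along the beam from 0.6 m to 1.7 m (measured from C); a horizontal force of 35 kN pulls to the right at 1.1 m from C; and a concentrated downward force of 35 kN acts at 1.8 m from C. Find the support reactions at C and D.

C_x = -35.00 kN, C_y = 66.57 kN, D_y = 71.37 kN

Resultant of the distributed load: 11.76 × 1.1 = 12.936 kN at 1.15 m from C.
Taking moments about C: D_y·2.1 − 30·1.6 − 60·0.4 − (11.76·1.1)·1.15 − 35·1.8 = 0 → D_y = 149.8764/2.1 = 71.3697 ≈ 71.37 kN.
ΣF_y = 0: C_y + 71.3697 − 30 − 60 − 11.76·1.1 − 35 = 0 → C_y = 66.57 kN.
ΣF_x = 0: C_x + 35 = 0 → C_x = -35.00 kN.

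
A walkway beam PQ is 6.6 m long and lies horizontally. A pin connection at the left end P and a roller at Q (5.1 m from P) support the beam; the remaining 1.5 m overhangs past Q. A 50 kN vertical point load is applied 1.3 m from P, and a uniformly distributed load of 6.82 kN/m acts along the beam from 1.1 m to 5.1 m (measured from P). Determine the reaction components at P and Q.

P_x = 0, P_y = 47.95 kN, Q_y = 29.33 kN

Resultant of the distributed load: 6.82 × 4 = 27.28 kN at 3.1 m from P.
Taking moments about P: Q_y·5.1 − 50·1.3 − (6.82·4)·3.1 = 0 → Q_y = 149.568/5.1 = 29.3271 ≈ 29.33 kN.
ΣF_y = 0: P_y + 29.3271 − 50 − 6.82·4 = 0 → P_y = 47.95 kN.
ΣF_x = 0: no horizontal applied forces, so P_x = 0.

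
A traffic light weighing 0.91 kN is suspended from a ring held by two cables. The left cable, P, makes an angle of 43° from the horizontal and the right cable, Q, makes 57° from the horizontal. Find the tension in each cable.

T_P = 0.5033 kN, T_Q = 0.6758 kN

ΣF_x = 0: −T_P·cos43° + T_Q·cos57° = 0 → T_Q = 1.34282·T_P.
ΣF_y = 0: T_P·sin43° + T_Q·sin57° = 0.91.
Substitute: T_P·(0.681998 + 1.34282·0.838671) = 0.91 → T_P = 0.503268 ≈ 0.5033 kN.
Then T_Q = 1.34282 × 0.503268 = 0.6758 kN.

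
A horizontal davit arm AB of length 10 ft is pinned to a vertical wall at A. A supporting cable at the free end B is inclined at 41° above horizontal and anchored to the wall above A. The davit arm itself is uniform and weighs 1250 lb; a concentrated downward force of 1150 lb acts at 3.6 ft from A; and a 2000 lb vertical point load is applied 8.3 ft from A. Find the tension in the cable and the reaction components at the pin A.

ΣM about A: T·sin41°·10 − 1250·5 − 1150·3.6 − 2000·8.3 = 0 → T = 26990/(10·0.656059) = 4113.96 ≈ 4114 lb.
ΣF_x = 0: A_x − T·cos41° = 0 → A_x = 4113.96 × 0.75471 = 3105 lb.
ΣF_y = 0: A_y + T·sin41° − 1250 − 1150 − 2000 = 0 → A_y = 4400 − 4113.96 × 0.656059 = 1701 lb.

T = 4114 lb, A_x = 3105 lb, A_y = 1701 lb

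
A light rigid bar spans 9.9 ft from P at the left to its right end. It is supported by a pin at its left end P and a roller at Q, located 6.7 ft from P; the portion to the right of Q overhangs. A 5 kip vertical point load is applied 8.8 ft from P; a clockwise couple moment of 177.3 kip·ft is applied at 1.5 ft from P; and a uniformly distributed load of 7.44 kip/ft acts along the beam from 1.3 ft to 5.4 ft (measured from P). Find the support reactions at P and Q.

P_x = 0, P_y = -12.78 kip, Q_y = 48.28 kip

Resultant of the distributed load: 7.44 × 4.1 = 30.504 kip at 3.35 ft from P.
Moments about P: Q_y·6.7 − 5·8.8 − 177.3 − (7.44·4.1)·3.35 = 0 → Q_y = 323.4884/6.7 = 48.2819 ≈ 48.28 kip.
ΣF_y = 0: P_y + 48.2819 − 5 − 7.44·4.1 = 0 → P_y = -12.78 kip.
ΣF_x = 0: no horizontal applied forces, so P_x = 0.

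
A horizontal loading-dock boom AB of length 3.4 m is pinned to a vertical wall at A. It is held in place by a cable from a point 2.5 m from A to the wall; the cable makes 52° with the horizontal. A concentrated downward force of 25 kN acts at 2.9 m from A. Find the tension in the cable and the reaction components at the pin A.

ΣM about A: T·sin52°·2.5 − 25·2.9 = 0 → T = 72.5/(2.5·0.788011) = 36.8015 ≈ 36.80 kN.
ΣF_x = 0: A_x − T·cos52° = 0 → A_x = 36.8015 × 0.615661 = 22.66 kN.
ΣF_y = 0: A_y + T·sin52° − 25 = 0 → A_y = 25 − 36.8015 × 0.788011 = -4.000 kN.

T = 36.80 kN, A_x = 22.66 kN, A_y = -4.000 kN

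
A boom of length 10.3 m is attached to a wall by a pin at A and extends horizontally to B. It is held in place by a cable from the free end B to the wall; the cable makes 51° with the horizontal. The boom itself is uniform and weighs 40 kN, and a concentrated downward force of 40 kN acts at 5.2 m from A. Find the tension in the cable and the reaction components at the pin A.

T = 51.72 kN, A_x = 32.55 kN, A_y = 39.81 kN

ΣM about A: T·sin51°·10.3 − 40·5.15 − 40·5.2 = 0 → T = 414/(10.3·0.777146) = 51.7202 ≈ 51.72 kN.
ΣF_x = 0: A_x − T·cos51° = 0 → A_x = 51.7202 × 0.62932 = 32.55 kN.
ΣF_y = 0: A_y + T·sin51° − 40 − 40 = 0 → A_y = 80 − 51.7202 × 0.777146 = 39.81 kN.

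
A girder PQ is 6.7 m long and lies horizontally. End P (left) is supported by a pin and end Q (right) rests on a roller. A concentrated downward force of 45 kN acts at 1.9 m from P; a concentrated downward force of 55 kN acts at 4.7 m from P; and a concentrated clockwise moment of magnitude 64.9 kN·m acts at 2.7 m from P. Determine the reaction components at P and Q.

P_x = 0, P_y = 38.97 kN, Q_y = 61.03 kN

Moments about P: Q_y·6.7 − 45·1.9 − 55·4.7 − 64.9 = 0 → Q_y = 408.9/6.7 = 61.0299 ≈ 61.03 kN.
ΣF_y = 0: P_y + 61.0299 − 45 − 55 = 0 → P_y = 38.97 kN.
ΣF_x = 0: no horizontal applied forces, so P_x = 0.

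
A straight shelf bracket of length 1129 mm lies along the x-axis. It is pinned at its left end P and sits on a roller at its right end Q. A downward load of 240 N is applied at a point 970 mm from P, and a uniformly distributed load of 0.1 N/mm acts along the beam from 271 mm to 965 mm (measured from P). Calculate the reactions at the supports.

P_x = 0, P_y = 65.21 N, Q_y = 244.2 N

Resultant of the distributed load: 0.1 × 694 = 69.4 N at 618 mm from P.
ΣM about P: Q_y·1129 − 240·970 − (0.1·694)·618 = 0 → Q_y = 275689.2/1129 = 244.189 ≈ 244.2 N.
ΣF_y = 0: P_y + 244.189 − 240 − 0.1·694 = 0 → P_y = 65.21 N.
ΣF_x = 0: no horizontal applied forces, so P_x = 0.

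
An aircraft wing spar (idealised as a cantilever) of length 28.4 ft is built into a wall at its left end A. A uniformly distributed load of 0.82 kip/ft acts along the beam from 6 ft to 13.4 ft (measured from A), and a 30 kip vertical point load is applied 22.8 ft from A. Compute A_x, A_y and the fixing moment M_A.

A_x = 0, A_y = 36.07 kip, M_A = 742.9 kip·ft

Resultant of the distributed load: 0.82 × 7.4 = 6.068 kip at 9.7 ft from A.
ΣF_x = 0: A_x = 0.
ΣF_y = 0: A_y − 0.82·7.4 − 30 = 0 → A_y = 36.07 kip.
ΣM about A: M_A − (0.82·7.4)·9.7 − 30·22.8 = 0 → M_A = 742.9 kip·ft.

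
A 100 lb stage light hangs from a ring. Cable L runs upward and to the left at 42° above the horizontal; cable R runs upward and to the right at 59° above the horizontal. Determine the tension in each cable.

ΣF_x = 0: −T_L·cos42° + T_R·cos59° = 0 → T_R = 1.44289·T_L.
ΣF_y = 0: T_L·sin42° + T_R·sin59° = 100.
Substitute: T_L·(0.669131 + 1.44289·0.857167) = 100 → T_L = 52.4679 ≈ 52.47 lb.
Then T_R = 1.44289 × 52.4679 = 75.71 lb.

T_L = 52.47 lb, T_R = 75.71 lb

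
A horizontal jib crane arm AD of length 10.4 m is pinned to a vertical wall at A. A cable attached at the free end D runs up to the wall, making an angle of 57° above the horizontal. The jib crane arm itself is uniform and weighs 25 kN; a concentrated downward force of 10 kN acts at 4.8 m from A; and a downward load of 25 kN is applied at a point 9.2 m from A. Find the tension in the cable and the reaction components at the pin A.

T = 46.78 kN, A_x = 25.48 kN, A_y = 20.77 kN

ΣM about A: T·sin57°·10.4 − 25·5.2 − 10·4.8 − 25·9.2 = 0 → T = 408/(10.4·0.838671) = 46.7773 ≈ 46.78 kN.
ΣF_x = 0: A_x − T·cos57° = 0 → A_x = 46.7773 × 0.544639 = 25.48 kN.
ΣF_y = 0: A_y + T·sin57° − 25 − 10 − 25 = 0 → A_y = 60 − 46.7773 × 0.838671 = 20.77 kN.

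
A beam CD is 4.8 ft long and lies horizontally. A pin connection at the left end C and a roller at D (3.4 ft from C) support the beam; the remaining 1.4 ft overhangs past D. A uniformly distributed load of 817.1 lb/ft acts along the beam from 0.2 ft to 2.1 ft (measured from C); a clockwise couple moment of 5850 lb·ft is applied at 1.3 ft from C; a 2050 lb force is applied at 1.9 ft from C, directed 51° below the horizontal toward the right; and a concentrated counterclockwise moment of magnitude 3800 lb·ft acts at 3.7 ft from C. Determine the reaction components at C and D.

Resultant of the distributed load: 817.1 × 1.9 = 1552.49 lb at 1.15 ft from C.
ΣM about C: D_y·3.4 − (817.1·1.9)·1.15 − 5850 − 2050·sin51°·1.9 + 3800 = 0 → D_y = 6862.35/3.4 = 2018.34 ≈ 2018 lb.
ΣF_y = 0: C_y + 2018.34 − 817.1·1.9 − 2050·sin51° = 0 → C_y = 1127 lb.
ΣF_x = 0: C_x + 2050·cos51° = 0 → C_x = -1290 lb.

C_x = -1290 lb, C_y = 1127 lb, D_y = 2018 lb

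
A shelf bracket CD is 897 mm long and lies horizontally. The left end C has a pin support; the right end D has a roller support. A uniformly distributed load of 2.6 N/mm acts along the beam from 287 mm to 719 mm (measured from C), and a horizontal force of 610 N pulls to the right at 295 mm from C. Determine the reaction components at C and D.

Resultant of the distributed load: 2.6 × 432 = 1123.2 N at 503 mm from C.
Moments about C: D_y·897 − (2.6·432)·503 = 0 → D_y = 564969.6/897 = 629.843 ≈ 629.8 N.
ΣF_y = 0: C_y + 629.843 − 2.6·432 = 0 → C_y = 493.4 N.
ΣF_x = 0: C_x + 610 = 0 → C_x = -610.0 N.

C_x = -610.0 N, C_y = 493.4 N, D_y = 629.8 N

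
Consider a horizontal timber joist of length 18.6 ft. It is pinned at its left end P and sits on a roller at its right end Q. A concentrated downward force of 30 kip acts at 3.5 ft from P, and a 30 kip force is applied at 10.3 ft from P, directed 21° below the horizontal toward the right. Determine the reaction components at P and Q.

ΣM about P: Q_y·18.6 − 30·3.5 − 30·sin21°·10.3 = 0 → Q_y = 215.736/18.6 = 11.5987 ≈ 11.60 kip.
ΣF_y = 0: P_y + 11.5987 − 30 − 30·sin21° = 0 → P_y = 29.15 kip.
ΣF_x = 0: P_x + 30·cos21° = 0 → P_x = -28.01 kip.

P_x = -28.01 kip, P_y = 29.15 kip, Q_y = 11.60 kip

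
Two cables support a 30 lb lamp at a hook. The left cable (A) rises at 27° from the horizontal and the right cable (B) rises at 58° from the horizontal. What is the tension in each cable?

T_A = 15.96 lb, T_B = 26.83 lb

ΣF_x = 0: −T_A·cos27° + T_B·cos58° = 0 → T_B = 1.6814·T_A.
ΣF_y = 0: T_A·sin27° + T_B·sin58° = 30.
Substitute: T_A·(0.45399 + 1.6814·0.848048) = 30 → T_A = 15.9583 ≈ 15.96 lb.
Then T_B = 1.6814 × 15.9583 = 26.83 lb.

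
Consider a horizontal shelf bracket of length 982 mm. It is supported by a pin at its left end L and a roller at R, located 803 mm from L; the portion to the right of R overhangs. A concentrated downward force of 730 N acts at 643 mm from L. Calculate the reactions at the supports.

L_x = 0, L_y = 145.5 N, R_y = 584.5 N

ΣM about L: R_y·803 − 730·643 = 0 → R_y = 469390/803 = 584.545 ≈ 584.5 N.
ΣF_y = 0: L_y + 584.545 − 730 = 0 → L_y = 145.5 N.
ΣF_x = 0: no horizontal applied forces, so L_x = 0.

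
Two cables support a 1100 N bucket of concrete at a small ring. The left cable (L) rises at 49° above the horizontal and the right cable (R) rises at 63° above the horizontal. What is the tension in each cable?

ΣF_x = 0: −T_L·cos49° + T_R·cos63° = 0 → T_R = 1.44509·T_L.
ΣF_y = 0: T_L·sin49° + T_R·sin63° = 1100.
Substitute: T_L·(0.75471 + 1.44509·0.891007) = 1100 → T_L = 538.61 ≈ 538.6 N.
Then T_R = 1.44509 × 538.61 = 778.3 N.

T_L = 538.6 N, T_R = 778.3 N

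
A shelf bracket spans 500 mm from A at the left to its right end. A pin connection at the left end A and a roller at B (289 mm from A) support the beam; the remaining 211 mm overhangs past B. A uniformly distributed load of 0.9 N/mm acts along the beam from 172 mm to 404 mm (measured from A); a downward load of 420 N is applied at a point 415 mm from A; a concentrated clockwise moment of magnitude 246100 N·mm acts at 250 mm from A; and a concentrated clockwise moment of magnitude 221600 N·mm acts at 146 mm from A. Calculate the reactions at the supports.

Resultant of the distributed load: 0.9 × 232 = 208.8 N at 288 mm from A.
ΣM about A: B_y·289 − (0.9·232)·288 − 420·415 − 246100 − 221600 = 0 → B_y = 702134.4/289 = 2429.53 ≈ 2430 N.
ΣF_y = 0: A_y + 2429.53 − 0.9·232 − 420 = 0 → A_y = -1801 N.
ΣF_x = 0: no horizontal applied forces, so A_x = 0.

A_x = 0, A_y = -1801 N, B_y = 2430 N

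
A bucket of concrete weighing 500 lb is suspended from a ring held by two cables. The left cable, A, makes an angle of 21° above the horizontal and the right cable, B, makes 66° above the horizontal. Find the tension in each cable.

ΣF_x = 0: −T_A·cos21° + T_B·cos66° = 0 → T_B = 2.29529·T_A.
ΣF_y = 0: T_A·sin21° + T_B·sin66° = 500.
Substitute: T_A·(0.358368 + 2.29529·0.913545) = 500 → T_A = 203.648 ≈ 203.6 lb.
Then T_B = 2.29529 × 203.648 = 467.4 lb.

T_A = 203.6 lb, T_B = 467.4 lb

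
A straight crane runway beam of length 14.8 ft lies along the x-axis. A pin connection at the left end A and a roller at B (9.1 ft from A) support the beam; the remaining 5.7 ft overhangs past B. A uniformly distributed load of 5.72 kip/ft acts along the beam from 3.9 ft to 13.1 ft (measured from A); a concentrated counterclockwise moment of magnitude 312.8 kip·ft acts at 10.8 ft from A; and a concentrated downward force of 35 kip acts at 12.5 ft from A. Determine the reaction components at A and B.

A_x = 0, A_y = 24.77 kip, B_y = 62.86 kip

Resultant of the distributed load: 5.72 × 9.2 = 52.624 kip at 8.5 ft from A.
Taking moments about A: B_y·9.1 − (5.72·9.2)·8.5 + 312.8 − 35·12.5 = 0 → B_y = 572.004/9.1 = 62.8576 ≈ 62.86 kip.
ΣF_y = 0: A_y + 62.8576 − 5.72·9.2 − 35 = 0 → A_y = 24.77 kip.
ΣF_x = 0: no horizontal applied forces, so A_x = 0.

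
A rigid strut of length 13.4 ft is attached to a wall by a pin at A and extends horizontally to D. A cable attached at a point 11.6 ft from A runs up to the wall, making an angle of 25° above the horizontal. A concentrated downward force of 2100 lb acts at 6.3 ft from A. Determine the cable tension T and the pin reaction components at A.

T = 2699 lb, A_x = 2446 lb, A_y = 959.5 lb

ΣM about A: T·sin25°·11.6 − 2100·6.3 = 0 → T = 13230/(11.6·0.422618) = 2698.7 ≈ 2699 lb.
ΣF_x = 0: A_x − T·cos25° = 0 → A_x = 2698.7 × 0.906308 = 2446 lb.
ΣF_y = 0: A_y + T·sin25° − 2100 = 0 → A_y = 2100 − 2698.7 × 0.422618 = 959.5 lb.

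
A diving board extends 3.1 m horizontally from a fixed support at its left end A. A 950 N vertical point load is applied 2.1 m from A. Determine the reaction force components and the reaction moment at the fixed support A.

A_x = 0, A_y = 950.0 N, M_A = 1995 N·m

ΣF_x = 0: A_x = 0.
ΣF_y = 0: A_y − 950 = 0 → A_y = 950.0 N.
ΣM about A: M_A − 950·2.1 = 0 → M_A = 1995 N·m.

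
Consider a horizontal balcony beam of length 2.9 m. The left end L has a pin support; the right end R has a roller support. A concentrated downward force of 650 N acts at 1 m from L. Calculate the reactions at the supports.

Moments about L: R_y·2.9 − 650·1 = 0 → R_y = 650/2.9 = 224.138 ≈ 224.1 N.
ΣF_y = 0: L_y + 224.138 − 650 = 0 → L_y = 425.9 N.
ΣF_x = 0: no horizontal applied forces, so L_x = 0.

L_x = 0, L_y = 425.9 N, R_y = 224.1 N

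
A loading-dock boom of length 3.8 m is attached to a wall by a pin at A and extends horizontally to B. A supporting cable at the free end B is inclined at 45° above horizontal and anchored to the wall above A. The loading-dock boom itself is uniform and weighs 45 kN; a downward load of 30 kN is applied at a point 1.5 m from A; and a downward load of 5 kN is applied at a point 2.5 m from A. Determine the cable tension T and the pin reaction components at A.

ΣM about A: T·sin45°·3.8 − 45·1.9 − 30·1.5 − 5·2.5 = 0 → T = 143/(3.8·0.707107) = 53.2191 ≈ 53.22 kN.
ΣF_x = 0: A_x − T·cos45° = 0 → A_x = 53.2191 × 0.707107 = 37.63 kN.
ΣF_y = 0: A_y + T·sin45° − 45 − 30 − 5 = 0 → A_y = 80 − 53.2191 × 0.707107 = 42.37 kN.

T = 53.22 kN, A_x = 37.63 kN, A_y = 42.37 kN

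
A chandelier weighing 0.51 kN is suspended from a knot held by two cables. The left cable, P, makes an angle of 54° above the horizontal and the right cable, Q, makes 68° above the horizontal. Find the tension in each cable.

T_P = 0.2253 kN, T_Q = 0.3535 kN

ΣF_x = 0: −T_P·cos54° + T_Q·cos68° = 0 → T_Q = 1.56907·T_P.
ΣF_y = 0: T_P·sin54° + T_Q·sin68° = 0.51.
Substitute: T_P·(0.809017 + 1.56907·0.927184) = 0.51 → T_P = 0.225282 ≈ 0.2253 kN.
Then T_Q = 1.56907 × 0.225282 = 0.3535 kN.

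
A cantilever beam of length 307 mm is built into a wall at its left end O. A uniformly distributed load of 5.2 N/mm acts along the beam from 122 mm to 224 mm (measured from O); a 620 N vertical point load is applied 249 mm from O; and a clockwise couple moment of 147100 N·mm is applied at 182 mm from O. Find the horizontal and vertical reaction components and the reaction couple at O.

O_x = 0, O_y = 1150 N, M_O = 393200 N·mm

Resultant of the distributed load: 5.2 × 102 = 530.4 N at 173 mm from O.
ΣF_x = 0: O_x = 0.
ΣF_y = 0: O_y − 5.2·102 − 620 = 0 → O_y = 1150 N.
ΣM about O: M_O − (5.2·102)·173 − 620·249 − 147100 = 0 → M_O = 393200 N·mm.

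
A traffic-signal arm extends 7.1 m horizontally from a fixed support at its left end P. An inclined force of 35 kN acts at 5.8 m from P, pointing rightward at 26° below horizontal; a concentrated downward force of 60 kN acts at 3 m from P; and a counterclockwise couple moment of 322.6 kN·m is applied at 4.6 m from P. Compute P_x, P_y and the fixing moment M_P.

ΣF_x = 0: P_x + 35·cos26° = 0 → P_x = -31.46 kN.
ΣF_y = 0: P_y − 35·sin26° − 60 = 0 → P_y = 75.34 kN.
ΣM about P: M_P − 35·sin26°·5.8 − 60·3 + 322.6 = 0 → M_P = -53.61 kN·m.

P_x = -31.46 kN, P_y = 75.34 kN, M_P = -53.61 kN·m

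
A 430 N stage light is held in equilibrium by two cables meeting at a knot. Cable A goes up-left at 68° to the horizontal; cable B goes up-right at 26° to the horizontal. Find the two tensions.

ΣF_x = 0: −T_A·cos68° + T_B·cos26° = 0 → T_B = 0.416788·T_A.
ΣF_y = 0: T_A·sin68° + T_B·sin26° = 430.
Substitute: T_A·(0.927184 + 0.416788·0.438371) = 430 → T_A = 387.425 ≈ 387.4 N.
Then T_B = 0.416788 × 387.425 = 161.5 N.

T_A = 387.4 N, T_B = 161.5 N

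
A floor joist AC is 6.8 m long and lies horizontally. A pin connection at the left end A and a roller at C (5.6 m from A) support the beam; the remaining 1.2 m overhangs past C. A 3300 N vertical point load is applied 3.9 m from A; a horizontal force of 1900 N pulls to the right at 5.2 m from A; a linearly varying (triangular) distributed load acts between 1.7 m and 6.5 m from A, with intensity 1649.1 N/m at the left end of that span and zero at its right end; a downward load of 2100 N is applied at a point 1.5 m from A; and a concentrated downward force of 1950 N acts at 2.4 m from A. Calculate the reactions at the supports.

Resultant of the triangular load: ½ × 1649.1 × 4.8 = 3957.84 N, acting at 3.3 m from A (one-third of the span from the peak).
Moments about A: C_y·5.6 − 3300·3.9 − (½·1649.1·4.8)·3.3 − 2100·1.5 − 1950·2.4 = 0 → C_y = 33760.872/5.6 = 6028.73 ≈ 6029 N.
ΣF_y = 0: A_y + 6028.73 − 3300 − ½·1649.1·4.8 − 2100 − 1950 = 0 → A_y = 5279 N.
ΣF_x = 0: A_x + 1900 = 0 → A_x = -1900 N.

A_x = -1900 N, A_y = 5279 N, C_y = 6029 N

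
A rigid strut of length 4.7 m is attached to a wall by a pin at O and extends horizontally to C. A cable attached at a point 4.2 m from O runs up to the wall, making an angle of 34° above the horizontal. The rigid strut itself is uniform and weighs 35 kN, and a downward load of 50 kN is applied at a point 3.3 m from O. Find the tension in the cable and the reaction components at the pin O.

T = 105.3 kN, O_x = 87.28 kN, O_y = 26.13 kN

ΣM about O: T·sin34°·4.2 − 35·2.35 − 50·3.3 = 0 → T = 247.25/(4.2·0.559193) = 105.275 ≈ 105.3 kN.
ΣF_x = 0: O_x − T·cos34° = 0 → O_x = 105.275 × 0.829038 = 87.28 kN.
ΣF_y = 0: O_y + T·sin34° − 35 − 50 = 0 → O_y = 85 − 105.275 × 0.559193 = 26.13 kN.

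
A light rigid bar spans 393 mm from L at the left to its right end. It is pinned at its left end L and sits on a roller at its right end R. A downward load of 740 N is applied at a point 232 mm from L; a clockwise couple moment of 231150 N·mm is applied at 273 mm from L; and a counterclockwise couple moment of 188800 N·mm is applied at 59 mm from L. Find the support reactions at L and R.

L_x = 0, L_y = 195.4 N, R_y = 544.6 N

Moments about L: R_y·393 − 740·232 − 231150 + 188800 = 0 → R_y = 214030/393 = 544.606 ≈ 544.6 N.
ΣF_y = 0: L_y + 544.606 − 740 = 0 → L_y = 195.4 N.
ΣF_x = 0: no horizontal applied forces, so L_x = 0.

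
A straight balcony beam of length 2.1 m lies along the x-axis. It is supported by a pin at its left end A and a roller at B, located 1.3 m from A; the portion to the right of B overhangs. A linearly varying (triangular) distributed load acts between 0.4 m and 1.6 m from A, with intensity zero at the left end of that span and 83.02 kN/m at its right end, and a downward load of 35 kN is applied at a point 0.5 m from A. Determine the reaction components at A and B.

A_x = 0, A_y = 25.37 kN, B_y = 59.44 kN

Resultant of the triangular load: ½ × 83.02 × 1.2 = 49.812 kN, acting at 1.2 m from A (one-third of the span from the peak).
Moments about A: B_y·1.3 − (½·83.02·1.2)·1.2 − 35·0.5 = 0 → B_y = 77.2744/1.3 = 59.4418 ≈ 59.44 kN.
ΣF_y = 0: A_y + 59.4418 − ½·83.02·1.2 − 35 = 0 → A_y = 25.37 kN.
ΣF_x = 0: no horizontal applied forces, so A_x = 0.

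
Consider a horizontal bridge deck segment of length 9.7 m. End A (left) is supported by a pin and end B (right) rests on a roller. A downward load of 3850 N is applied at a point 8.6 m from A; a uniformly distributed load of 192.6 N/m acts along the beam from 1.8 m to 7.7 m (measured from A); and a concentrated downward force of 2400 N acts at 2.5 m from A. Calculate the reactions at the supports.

Resultant of the distributed load: 192.6 × 5.9 = 1136.34 N at 4.75 m from A.
Moments about A: B_y·9.7 − 3850·8.6 − (192.6·5.9)·4.75 − 2400·2.5 = 0 → B_y = 44507.615/9.7 = 4588.41 ≈ 4588 N.
ΣF_y = 0: A_y + 4588.41 − 3850 − 192.6·5.9 − 2400 = 0 → A_y = 2798 N.
ΣF_x = 0: no horizontal applied forces, so A_x = 0.

A_x = 0, A_y = 2798 N, B_y = 4588 N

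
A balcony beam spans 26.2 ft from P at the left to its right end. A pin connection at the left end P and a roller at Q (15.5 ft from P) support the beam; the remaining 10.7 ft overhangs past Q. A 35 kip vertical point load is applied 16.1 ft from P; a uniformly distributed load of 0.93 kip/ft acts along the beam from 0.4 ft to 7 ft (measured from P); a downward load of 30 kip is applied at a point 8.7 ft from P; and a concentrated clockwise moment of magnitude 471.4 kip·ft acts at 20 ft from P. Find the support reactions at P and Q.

Resultant of the distributed load: 0.93 × 6.6 = 6.138 kip at 3.7 ft from P.
Taking moments about P: Q_y·15.5 − 35·16.1 − (0.93·6.6)·3.7 − 30·8.7 − 471.4 = 0 → Q_y = 1318.6106/15.5 = 85.0717 ≈ 85.07 kip.
ΣF_y = 0: P_y + 85.0717 − 35 − 0.93·6.6 − 30 = 0 → P_y = -13.93 kip.
ΣF_x = 0: no horizontal applied forces, so P_x = 0.

P_x = 0, P_y = -13.93 kip, Q_y = 85.07 kip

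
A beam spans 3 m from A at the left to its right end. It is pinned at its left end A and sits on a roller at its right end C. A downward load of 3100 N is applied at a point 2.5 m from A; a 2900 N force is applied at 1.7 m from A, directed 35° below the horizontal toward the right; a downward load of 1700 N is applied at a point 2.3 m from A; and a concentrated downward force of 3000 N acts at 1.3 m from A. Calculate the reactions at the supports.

Moments about A: C_y·3 − 3100·2.5 − 2900·sin35°·1.7 − 1700·2.3 − 3000·1.3 = 0 → C_y = 18387.7/3 = 6129.23 ≈ 6129 N.
ΣF_y = 0: A_y + 6129.23 − 3100 − 2900·sin35° − 1700 − 3000 = 0 → A_y = 3334 N.
ΣF_x = 0: A_x + 2900·cos35° = 0 → A_x = -2376 N.

A_x = -2376 N, A_y = 3334 N, C_y = 6129 N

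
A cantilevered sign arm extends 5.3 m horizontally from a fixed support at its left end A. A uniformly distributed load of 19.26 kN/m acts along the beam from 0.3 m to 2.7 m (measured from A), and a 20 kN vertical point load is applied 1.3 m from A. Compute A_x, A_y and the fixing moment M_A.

Resultant of the distributed load: 19.26 × 2.4 = 46.224 kN at 1.5 m from A.
ΣF_x = 0: A_x = 0.
ΣF_y = 0: A_y − 19.26·2.4 − 20 = 0 → A_y = 66.22 kN.
ΣM about A: M_A − (19.26·2.4)·1.5 − 20·1.3 = 0 → M_A = 95.34 kN·m.

A_x = 0, A_y = 66.22 kN, M_A = 95.34 kN·m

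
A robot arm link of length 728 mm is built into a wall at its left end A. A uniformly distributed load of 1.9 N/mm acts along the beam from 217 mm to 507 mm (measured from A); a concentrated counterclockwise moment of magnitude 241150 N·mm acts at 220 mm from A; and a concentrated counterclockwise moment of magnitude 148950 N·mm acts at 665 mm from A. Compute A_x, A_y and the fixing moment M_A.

A_x = 0, A_y = 551.0 N, M_A = -190600 N·mm

Resultant of the distributed load: 1.9 × 290 = 551 N at 362 mm from A.
ΣF_x = 0: A_x = 0.
ΣF_y = 0: A_y − 1.9·290 = 0 → A_y = 551.0 N.
ΣM about A: M_A − (1.9·290)·362 + 241150 + 148950 = 0 → M_A = -190600 N·mm.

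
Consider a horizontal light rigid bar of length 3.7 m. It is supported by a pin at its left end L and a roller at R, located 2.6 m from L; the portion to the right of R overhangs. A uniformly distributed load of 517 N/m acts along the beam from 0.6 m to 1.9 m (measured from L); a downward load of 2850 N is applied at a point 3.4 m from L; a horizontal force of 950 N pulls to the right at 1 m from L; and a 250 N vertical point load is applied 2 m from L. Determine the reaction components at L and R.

L_x = -950.0 N, L_y = -470.3 N, R_y = 4242 N

Resultant of the distributed load: 517 × 1.3 = 672.1 N at 1.25 m from L.
Taking moments about L: R_y·2.6 − (517·1.3)·1.25 − 2850·3.4 − 250·2 = 0 → R_y = 11030.125/2.6 = 4242.36 ≈ 4242 N.
ΣF_y = 0: L_y + 4242.36 − 517·1.3 − 2850 − 250 = 0 → L_y = -470.3 N.
ΣF_x = 0: L_x + 950 = 0 → L_x = -950.0 N.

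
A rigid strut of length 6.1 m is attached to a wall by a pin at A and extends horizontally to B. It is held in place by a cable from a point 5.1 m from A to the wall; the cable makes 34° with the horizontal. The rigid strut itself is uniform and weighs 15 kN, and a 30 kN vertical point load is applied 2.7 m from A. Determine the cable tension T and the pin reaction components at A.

T = 44.44 kN, A_x = 36.85 kN, A_y = 20.15 kN

ΣM about A: T·sin34°·5.1 − 15·3.05 − 30·2.7 = 0 → T = 126.75/(5.1·0.559193) = 44.4443 ≈ 44.44 kN.
ΣF_x = 0: A_x − T·cos34° = 0 → A_x = 44.4443 × 0.829038 = 36.85 kN.
ΣF_y = 0: A_y + T·sin34° − 15 − 30 = 0 → A_y = 45 − 44.4443 × 0.559193 = 20.15 kN.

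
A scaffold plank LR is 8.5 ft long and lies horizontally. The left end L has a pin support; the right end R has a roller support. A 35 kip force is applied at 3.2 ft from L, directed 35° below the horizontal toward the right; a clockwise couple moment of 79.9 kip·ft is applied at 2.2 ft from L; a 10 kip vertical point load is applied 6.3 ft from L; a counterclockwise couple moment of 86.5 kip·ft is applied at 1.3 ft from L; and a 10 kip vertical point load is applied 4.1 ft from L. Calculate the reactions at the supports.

L_x = -28.67 kip, L_y = 21.06 kip, R_y = 19.02 kip

Moments about L: R_y·8.5 − 35·sin35°·3.2 − 79.9 − 10·6.3 + 86.5 − 10·4.1 = 0 → R_y = 161.641/8.5 = 19.0166 ≈ 19.02 kip.
ΣF_y = 0: L_y + 19.0166 − 35·sin35° − 10 − 10 = 0 → L_y = 21.06 kip.
ΣF_x = 0: L_x + 35·cos35° = 0 → L_x = -28.67 kip.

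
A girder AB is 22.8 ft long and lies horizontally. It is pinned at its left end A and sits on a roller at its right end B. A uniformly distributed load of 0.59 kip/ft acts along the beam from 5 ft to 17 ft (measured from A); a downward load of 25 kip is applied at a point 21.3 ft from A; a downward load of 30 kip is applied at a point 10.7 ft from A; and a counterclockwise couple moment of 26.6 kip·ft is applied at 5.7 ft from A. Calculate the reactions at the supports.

Resultant of the distributed load: 0.59 × 12 = 7.08 kip at 11 ft from A.
ΣM about A: B_y·22.8 − (0.59·12)·11 − 25·21.3 − 30·10.7 + 26.6 = 0 → B_y = 904.78/22.8 = 39.6833 ≈ 39.68 kip.
ΣF_y = 0: A_y + 39.6833 − 0.59·12 − 25 − 30 = 0 → A_y = 22.40 kip.
ΣF_x = 0: no horizontal applied forces, so A_x = 0.

A_x = 0, A_y = 22.40 kip, B_y = 39.68 kip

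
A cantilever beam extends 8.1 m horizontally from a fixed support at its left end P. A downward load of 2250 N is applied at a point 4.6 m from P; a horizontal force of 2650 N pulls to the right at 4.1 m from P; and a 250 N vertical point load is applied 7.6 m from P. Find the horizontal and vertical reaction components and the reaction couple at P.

P_x = -2650 N, P_y = 2500 N, M_P = 12250 N·m

ΣF_x = 0: P_x + 2650 = 0 → P_x = -2650 N.
ΣF_y = 0: P_y − 2250 − 250 = 0 → P_y = 2500 N.
ΣM about P: M_P − 2250·4.6 − 250·7.6 = 0 → M_P = 12250 N·m.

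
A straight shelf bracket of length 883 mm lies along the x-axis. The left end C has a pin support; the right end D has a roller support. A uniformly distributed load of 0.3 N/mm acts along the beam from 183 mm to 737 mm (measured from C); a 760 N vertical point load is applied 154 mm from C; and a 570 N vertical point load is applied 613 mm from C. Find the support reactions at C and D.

C_x = 0, C_y = 881.4 N, D_y = 614.8 N

Resultant of the distributed load: 0.3 × 554 = 166.2 N at 460 mm from C.
Taking moments about C: D_y·883 − (0.3·554)·460 − 760·154 − 570·613 = 0 → D_y = 542902/883 = 614.838 ≈ 614.8 N.
ΣF_y = 0: C_y + 614.838 − 0.3·554 − 760 − 570 = 0 → C_y = 881.4 N.
ΣF_x = 0: no horizontal applied forces, so C_x = 0.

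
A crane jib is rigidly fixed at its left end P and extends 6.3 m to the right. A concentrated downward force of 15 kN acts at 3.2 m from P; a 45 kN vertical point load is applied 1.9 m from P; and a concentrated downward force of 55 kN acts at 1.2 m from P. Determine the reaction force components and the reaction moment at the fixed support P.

ΣF_x = 0: P_x = 0.
ΣF_y = 0: P_y − 15 − 45 − 55 = 0 → P_y = 115.0 kN.
ΣM about P: M_P − 15·3.2 − 45·1.9 − 55·1.2 = 0 → M_P = 199.5 kN·m.

P_x = 0, P_y = 115.0 kN, M_P = 199.5 kN·m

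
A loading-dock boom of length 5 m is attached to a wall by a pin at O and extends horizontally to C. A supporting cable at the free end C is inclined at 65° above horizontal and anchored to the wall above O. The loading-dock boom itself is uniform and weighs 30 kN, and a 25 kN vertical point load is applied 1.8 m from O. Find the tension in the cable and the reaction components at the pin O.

ΣM about O: T·sin65°·5 − 30·2.5 − 25·1.8 = 0 → T = 120/(5·0.906308) = 26.4811 ≈ 26.48 kN.
ΣF_x = 0: O_x − T·cos65° = 0 → O_x = 26.4811 × 0.422618 = 11.19 kN.
ΣF_y = 0: O_y + T·sin65° − 30 − 25 = 0 → O_y = 55 − 26.4811 × 0.906308 = 31.00 kN.

T = 26.48 kN, O_x = 11.19 kN, O_y = 31.00 kN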